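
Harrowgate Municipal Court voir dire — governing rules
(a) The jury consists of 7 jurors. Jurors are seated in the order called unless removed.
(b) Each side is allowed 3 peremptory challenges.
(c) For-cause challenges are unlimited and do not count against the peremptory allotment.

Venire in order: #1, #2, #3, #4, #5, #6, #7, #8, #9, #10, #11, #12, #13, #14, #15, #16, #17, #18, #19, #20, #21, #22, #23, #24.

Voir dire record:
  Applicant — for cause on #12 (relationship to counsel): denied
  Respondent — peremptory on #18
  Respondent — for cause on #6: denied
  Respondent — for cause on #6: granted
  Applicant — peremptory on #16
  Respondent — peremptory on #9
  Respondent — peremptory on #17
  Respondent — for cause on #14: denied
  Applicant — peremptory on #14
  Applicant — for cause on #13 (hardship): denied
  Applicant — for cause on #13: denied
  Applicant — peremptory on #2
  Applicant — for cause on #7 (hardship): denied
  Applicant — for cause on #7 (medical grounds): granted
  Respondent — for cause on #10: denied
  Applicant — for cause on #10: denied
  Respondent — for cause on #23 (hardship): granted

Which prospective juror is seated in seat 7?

11

Removed: #2, #6, #7, #9, #14, #16, #17, #18, #23. (#10, #12, #13 stay — for-cause denied.)
Filling seats in venire order through position 7: #1, #3, #4, #5, #8, #10, #11.
So seat 7 is #11.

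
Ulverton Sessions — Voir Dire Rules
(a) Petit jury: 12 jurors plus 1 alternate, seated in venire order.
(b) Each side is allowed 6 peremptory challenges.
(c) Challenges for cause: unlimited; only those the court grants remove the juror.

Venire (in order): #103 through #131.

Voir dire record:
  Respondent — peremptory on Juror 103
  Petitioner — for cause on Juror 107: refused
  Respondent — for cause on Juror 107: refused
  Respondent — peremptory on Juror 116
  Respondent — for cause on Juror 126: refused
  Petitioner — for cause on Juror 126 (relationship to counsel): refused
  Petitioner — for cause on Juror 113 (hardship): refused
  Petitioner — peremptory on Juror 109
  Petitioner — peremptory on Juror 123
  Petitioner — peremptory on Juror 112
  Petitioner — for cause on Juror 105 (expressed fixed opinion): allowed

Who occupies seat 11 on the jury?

Removed: #103, #105, #109, #112, #116, #123. (#107, #113, #126 stay — for-cause denied.)
Seating in order: seats 1–12 → #104, #106, #107, #108, #110, #111, #113, #114, #115, #117, #118, #119; alternates → #120.
So seat 11 is #118.

118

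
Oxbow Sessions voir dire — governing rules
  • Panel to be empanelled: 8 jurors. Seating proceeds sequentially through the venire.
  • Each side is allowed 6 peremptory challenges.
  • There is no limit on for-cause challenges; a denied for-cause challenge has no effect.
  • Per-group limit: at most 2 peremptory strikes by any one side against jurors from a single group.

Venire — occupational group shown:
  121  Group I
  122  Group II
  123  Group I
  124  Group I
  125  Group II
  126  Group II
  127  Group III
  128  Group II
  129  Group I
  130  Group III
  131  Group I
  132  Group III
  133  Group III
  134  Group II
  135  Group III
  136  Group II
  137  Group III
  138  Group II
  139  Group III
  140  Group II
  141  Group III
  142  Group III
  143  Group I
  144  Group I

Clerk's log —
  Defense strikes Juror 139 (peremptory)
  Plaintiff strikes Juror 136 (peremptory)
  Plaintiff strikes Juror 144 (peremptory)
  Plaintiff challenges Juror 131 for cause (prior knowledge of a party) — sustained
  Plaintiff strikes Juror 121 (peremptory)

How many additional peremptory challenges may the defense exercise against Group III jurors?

Defense peremptories so far: #139 — 1 of 6 used, 5 left overall.
Against Group III: #139 — 1 used; per-group cap 2 leaves 1.
Binding limit: min(5, 1) = 1.

1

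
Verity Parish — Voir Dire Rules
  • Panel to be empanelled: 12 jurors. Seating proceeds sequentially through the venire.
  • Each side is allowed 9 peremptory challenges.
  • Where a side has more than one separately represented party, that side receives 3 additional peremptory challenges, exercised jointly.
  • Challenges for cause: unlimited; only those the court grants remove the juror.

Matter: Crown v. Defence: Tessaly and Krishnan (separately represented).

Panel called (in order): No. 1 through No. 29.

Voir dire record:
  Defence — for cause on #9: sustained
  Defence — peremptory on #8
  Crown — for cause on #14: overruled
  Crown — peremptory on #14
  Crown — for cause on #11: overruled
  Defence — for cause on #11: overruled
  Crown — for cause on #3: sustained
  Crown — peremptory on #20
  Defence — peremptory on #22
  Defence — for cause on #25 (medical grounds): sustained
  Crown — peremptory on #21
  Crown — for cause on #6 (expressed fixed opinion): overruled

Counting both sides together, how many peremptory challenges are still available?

16

Crown allotment: 9. Defence allotment: 9 base + 3 multi-party = 12.
Crown peremptories used: #14, #20, #21 — 3 (for-cause on #14, #11, #3, #6 don't count).
Defence peremptories used: #8, #22 — 2 (for-cause on #9, #11, #25 don't count).
Remaining: (9 − 3) + (12 − 2) = 16.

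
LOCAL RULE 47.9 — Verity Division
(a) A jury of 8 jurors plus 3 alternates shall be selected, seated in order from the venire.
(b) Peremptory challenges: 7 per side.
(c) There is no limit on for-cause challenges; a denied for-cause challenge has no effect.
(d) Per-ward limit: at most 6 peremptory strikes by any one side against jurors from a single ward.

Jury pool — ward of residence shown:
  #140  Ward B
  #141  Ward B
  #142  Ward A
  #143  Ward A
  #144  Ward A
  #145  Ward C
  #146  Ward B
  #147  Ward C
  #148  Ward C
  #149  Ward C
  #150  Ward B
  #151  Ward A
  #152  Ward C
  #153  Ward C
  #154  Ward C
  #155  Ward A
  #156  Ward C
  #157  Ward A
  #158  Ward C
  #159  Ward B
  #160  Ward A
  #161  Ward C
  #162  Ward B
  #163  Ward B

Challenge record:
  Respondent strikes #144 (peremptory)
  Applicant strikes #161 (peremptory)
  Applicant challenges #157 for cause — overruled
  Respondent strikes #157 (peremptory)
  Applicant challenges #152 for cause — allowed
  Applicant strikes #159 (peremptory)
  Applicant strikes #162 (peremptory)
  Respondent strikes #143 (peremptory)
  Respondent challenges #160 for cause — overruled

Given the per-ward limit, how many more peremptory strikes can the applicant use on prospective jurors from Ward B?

4

Applicant peremptories so far: #161, #159, #162 — 3 of 7 used, 4 left overall.
Against Ward B: #159, #162 — 2 used; per-ward cap 6 leaves 4.
Binding limit: min(4, 4) = 4.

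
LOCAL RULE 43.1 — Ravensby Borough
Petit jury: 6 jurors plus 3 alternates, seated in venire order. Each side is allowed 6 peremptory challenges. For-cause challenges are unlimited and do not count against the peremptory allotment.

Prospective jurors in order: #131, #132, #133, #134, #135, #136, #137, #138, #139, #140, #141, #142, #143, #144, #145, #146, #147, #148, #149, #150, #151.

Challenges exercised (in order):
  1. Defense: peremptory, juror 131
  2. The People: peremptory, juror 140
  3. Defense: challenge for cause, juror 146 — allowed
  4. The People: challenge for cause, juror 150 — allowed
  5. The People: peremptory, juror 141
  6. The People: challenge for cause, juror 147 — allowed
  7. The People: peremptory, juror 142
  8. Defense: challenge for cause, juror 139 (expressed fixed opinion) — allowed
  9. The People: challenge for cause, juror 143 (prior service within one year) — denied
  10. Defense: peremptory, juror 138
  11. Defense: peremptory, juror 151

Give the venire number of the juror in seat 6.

137

Removed: #131, #138, #139, #140, #141, #142, #146, #147, #150, #151. (#143 stays — for-cause denied.)
Filling seats in venire order through position 6: #132, #133, #134, #135, #136, #137.
So seat 6 is #137.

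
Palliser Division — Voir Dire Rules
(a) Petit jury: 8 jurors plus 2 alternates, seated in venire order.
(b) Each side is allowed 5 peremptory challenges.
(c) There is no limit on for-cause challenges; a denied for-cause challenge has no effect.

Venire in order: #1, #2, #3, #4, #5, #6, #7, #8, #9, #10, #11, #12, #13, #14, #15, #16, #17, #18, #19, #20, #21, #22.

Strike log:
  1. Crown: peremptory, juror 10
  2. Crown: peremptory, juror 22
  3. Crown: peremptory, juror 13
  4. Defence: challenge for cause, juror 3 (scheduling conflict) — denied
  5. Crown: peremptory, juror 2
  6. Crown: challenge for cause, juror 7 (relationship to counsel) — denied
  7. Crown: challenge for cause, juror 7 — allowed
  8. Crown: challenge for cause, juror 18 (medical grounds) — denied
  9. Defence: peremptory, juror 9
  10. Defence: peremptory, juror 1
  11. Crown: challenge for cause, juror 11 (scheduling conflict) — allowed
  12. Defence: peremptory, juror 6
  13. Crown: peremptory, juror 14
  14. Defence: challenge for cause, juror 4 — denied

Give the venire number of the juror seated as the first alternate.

18

Removed: #1, #2, #6, #7, #9, #10, #11, #13, #14, #22. (#3, #4, #18 stay — for-cause denied.)
Seating in order: seats 1–8 → #3, #4, #5, #8, #12, #15, #16, #17; alternates → #18, #19.
So alternate 1 is #18.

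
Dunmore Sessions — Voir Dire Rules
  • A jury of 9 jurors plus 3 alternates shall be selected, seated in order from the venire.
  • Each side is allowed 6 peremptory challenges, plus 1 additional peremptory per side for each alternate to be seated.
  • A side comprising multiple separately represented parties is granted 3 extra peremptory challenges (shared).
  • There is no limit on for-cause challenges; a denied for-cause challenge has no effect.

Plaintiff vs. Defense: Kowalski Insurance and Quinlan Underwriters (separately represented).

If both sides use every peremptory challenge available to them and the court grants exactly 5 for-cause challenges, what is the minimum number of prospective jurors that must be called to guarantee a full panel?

Seats to fill: 9 + 3 alternates = 12.
Peremptories — Plaintiff: 6 + 1×3 = 9; Defense: 6 + 1×3 + 3 = 12; total 21.
For-cause removals: 5.
Minimum venire: 12 + 21 + 5 = 38.

38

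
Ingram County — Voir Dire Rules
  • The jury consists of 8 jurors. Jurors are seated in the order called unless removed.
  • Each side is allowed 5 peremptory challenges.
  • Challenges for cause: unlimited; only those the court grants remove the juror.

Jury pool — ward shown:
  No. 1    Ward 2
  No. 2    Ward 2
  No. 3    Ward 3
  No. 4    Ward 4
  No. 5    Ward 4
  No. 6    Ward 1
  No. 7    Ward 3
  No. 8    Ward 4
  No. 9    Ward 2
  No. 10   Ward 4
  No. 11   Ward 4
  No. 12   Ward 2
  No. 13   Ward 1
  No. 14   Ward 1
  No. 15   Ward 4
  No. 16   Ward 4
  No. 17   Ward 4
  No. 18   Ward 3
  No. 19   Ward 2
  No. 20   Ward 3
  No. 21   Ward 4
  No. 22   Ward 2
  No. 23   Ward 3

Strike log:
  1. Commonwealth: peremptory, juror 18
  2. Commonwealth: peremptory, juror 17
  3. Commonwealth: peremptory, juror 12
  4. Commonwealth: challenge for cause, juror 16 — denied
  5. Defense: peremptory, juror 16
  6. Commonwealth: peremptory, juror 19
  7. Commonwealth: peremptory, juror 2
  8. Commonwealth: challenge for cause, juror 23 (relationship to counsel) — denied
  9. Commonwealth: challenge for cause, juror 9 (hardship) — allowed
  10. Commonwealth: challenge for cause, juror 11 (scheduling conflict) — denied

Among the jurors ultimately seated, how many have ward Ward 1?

1

Removed: #2, #9, #12, #16, #17, #18, #19.
Seated jurors 1–8: #1, #3, #4, #5, #6, #7, #8, #10.
Of those, in Ward 1: #6 → 1.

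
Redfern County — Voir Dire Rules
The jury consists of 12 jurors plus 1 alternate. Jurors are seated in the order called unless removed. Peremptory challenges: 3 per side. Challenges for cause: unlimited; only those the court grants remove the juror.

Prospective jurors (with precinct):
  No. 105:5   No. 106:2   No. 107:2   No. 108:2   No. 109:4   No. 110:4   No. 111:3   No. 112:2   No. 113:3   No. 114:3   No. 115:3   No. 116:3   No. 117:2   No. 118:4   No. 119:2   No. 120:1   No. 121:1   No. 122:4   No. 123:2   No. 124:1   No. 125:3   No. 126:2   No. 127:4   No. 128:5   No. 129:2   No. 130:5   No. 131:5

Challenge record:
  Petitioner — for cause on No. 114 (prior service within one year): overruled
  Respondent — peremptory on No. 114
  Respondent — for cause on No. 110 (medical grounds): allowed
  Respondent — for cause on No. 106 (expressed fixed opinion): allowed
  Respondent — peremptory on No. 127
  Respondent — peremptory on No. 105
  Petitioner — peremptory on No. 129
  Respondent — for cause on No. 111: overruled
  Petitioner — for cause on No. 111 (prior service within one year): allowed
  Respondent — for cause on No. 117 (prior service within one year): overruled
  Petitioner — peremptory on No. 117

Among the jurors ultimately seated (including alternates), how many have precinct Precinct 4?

Removed: #105, #106, #110, #111, #114, #117, #127, #129.
Seated (13 incl. alternates): #107, #108, #109, #112, #113, #115, #116, #118, #119, #120, #121, #122, #123.
Of those, in Precinct 4: #109, #118, #122 → 3.

3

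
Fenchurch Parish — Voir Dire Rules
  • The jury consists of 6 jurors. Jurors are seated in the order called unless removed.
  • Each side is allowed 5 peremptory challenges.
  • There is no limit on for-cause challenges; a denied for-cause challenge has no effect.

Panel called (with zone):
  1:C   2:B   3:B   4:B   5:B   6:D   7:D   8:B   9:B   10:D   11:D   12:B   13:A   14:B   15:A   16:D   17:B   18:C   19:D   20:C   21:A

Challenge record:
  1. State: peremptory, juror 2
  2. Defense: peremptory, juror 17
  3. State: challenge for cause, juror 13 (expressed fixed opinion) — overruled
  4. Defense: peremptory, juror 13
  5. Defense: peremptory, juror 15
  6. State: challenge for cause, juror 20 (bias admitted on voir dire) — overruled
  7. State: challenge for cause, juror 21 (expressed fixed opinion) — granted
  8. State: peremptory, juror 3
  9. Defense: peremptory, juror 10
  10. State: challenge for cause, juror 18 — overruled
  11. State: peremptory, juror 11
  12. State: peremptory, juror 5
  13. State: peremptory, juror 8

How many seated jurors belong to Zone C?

Removed: #2, #3, #5, #8, #10, #11, #13, #15, #17, #21.
Seated jurors 1–6: #1, #4, #6, #7, #9, #12.
Of those, in Zone C: #1 → 1.

1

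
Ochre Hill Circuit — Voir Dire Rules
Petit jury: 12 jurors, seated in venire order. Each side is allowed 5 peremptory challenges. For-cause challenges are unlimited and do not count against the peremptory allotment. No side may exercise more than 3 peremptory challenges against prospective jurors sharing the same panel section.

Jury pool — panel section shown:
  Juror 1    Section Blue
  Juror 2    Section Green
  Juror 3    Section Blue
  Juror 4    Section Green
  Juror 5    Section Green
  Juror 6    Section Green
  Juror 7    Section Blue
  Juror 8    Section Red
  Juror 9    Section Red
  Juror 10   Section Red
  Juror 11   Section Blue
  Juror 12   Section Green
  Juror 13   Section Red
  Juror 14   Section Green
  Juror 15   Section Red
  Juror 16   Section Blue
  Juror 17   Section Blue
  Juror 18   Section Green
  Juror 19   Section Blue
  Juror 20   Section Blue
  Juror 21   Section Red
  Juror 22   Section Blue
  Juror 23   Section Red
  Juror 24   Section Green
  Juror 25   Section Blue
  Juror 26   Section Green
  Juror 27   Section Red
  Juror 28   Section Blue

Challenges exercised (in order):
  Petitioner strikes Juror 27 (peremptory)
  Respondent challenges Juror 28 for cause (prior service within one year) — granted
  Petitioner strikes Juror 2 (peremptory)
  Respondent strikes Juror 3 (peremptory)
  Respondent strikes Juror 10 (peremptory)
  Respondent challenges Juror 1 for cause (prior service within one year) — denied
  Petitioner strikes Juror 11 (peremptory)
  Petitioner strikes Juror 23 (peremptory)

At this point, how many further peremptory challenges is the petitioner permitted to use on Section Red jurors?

1

Petitioner peremptories so far: #27, #2, #11, #23 — 4 of 5 used, 1 left overall.
Against Section Red: #27, #23 — 2 used; per-section cap 3 leaves 1.
Binding limit: min(1, 1) = 1.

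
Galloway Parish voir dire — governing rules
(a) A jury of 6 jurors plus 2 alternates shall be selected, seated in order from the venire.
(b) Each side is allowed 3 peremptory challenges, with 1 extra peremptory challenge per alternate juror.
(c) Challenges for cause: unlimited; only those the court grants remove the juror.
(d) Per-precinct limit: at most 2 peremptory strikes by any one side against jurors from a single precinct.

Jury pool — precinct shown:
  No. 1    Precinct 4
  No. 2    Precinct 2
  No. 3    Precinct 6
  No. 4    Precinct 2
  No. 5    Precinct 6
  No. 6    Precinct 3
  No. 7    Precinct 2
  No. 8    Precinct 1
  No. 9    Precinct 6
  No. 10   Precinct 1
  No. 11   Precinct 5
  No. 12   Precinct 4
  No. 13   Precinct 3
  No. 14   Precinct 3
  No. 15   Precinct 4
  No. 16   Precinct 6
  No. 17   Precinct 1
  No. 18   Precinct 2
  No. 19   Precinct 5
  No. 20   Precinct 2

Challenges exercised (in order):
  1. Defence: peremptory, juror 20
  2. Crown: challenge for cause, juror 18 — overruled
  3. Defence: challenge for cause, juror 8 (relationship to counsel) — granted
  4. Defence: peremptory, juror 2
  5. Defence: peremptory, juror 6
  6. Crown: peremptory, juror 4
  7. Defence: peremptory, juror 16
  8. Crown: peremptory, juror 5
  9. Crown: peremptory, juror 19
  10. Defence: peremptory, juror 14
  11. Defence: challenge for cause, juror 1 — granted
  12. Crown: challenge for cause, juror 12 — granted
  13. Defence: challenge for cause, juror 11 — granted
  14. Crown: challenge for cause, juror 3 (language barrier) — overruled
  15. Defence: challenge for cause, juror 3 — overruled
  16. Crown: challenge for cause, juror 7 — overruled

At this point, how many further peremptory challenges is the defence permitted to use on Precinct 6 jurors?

0

Defence peremptories so far: #20, #2, #6, #16, #14 — 5 of 5 used, 0 left overall.
Against Precinct 6: #16 — 1 used; per-precinct cap 2 leaves 1.
Binding limit: min(0, 1) = 0.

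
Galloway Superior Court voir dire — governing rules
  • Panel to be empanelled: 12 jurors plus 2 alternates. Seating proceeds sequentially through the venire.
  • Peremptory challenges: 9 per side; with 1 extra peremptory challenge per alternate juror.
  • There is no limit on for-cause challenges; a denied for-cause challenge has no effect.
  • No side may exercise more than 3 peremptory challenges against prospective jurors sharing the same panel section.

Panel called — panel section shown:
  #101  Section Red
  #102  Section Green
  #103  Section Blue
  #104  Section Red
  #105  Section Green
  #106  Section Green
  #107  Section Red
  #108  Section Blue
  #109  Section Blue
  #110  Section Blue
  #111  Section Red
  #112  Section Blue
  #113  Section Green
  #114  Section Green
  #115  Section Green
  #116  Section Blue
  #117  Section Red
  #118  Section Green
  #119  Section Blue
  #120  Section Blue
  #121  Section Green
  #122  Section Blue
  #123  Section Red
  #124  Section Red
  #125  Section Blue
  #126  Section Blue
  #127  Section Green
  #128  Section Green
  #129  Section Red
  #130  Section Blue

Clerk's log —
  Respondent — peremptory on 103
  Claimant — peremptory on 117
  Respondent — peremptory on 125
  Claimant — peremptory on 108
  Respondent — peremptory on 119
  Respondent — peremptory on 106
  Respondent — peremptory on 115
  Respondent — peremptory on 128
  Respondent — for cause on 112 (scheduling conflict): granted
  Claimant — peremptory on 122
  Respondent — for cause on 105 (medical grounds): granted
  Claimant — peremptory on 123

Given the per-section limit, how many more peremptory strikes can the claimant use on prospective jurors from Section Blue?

Claimant peremptories so far: #117, #108, #122, #123 — 4 of 11 used, 7 left overall.
Against Section Blue: #108, #122 — 2 used; per-section cap 3 leaves 1.
Binding limit: min(7, 1) = 1.

1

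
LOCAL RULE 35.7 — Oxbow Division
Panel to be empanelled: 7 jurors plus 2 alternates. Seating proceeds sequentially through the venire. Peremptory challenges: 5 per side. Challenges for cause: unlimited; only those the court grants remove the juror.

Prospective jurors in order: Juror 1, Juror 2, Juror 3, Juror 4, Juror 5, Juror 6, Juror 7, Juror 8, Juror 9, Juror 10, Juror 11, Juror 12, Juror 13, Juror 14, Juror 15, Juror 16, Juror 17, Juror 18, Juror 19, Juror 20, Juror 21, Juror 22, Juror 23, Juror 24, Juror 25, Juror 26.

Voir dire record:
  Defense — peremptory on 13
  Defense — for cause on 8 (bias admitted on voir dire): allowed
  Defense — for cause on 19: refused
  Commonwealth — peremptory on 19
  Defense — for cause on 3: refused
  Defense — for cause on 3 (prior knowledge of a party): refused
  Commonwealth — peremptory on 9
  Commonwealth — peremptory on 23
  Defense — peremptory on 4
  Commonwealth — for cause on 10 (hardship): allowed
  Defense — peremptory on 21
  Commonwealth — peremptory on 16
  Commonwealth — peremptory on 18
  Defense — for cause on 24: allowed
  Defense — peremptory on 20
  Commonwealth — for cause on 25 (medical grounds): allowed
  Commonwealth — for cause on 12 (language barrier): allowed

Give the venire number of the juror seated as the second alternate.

Removed: #4, #8, #9, #10, #12, #13, #16, #18, #19, #20, #21, #23, #24, #25. (#3 stays — for-cause denied.)
Seating in order: seats 1–7 → #1, #2, #3, #5, #6, #7, #11; alternates → #14, #15.
So alternate 2 is #15.

15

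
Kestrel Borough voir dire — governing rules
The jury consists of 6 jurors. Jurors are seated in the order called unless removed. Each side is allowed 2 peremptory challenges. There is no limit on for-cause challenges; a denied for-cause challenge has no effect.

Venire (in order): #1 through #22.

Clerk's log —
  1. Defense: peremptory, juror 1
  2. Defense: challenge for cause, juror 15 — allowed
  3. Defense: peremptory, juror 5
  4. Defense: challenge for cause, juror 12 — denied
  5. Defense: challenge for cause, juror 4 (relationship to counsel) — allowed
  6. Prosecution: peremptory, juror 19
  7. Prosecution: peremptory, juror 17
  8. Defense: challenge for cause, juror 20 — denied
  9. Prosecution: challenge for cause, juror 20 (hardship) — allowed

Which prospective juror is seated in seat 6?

Removed: #1, #4, #5, #15, #17, #19, #20. (#12 stays — for-cause denied.)
Seating in order: seats 1–6 → #2, #3, #6, #7, #8, #9.
So seat 6 is #9.

9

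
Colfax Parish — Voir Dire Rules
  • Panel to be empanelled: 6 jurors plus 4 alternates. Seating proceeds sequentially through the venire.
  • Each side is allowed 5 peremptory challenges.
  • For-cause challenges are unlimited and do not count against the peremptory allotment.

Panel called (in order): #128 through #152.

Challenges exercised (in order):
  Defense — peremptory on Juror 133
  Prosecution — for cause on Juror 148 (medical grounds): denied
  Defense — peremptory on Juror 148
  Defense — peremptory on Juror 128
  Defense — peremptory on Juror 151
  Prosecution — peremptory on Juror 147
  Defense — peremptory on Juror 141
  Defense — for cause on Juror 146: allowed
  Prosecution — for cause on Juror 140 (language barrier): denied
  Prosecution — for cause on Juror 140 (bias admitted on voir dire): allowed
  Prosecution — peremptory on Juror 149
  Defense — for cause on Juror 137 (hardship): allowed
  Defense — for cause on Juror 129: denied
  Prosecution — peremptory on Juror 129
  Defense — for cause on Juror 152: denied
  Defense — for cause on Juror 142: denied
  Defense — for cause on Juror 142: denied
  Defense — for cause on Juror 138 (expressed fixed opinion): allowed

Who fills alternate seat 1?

Removed: #128, #129, #133, #137, #138, #140, #141, #146, #147, #148, #149, #151. (#142, #152 stay — for-cause denied.)
Seating in order: seats 1–6 → #130, #131, #132, #134, #135, #136; alternates → #139, #142, #143, #144.
So alternate 1 is #139.

139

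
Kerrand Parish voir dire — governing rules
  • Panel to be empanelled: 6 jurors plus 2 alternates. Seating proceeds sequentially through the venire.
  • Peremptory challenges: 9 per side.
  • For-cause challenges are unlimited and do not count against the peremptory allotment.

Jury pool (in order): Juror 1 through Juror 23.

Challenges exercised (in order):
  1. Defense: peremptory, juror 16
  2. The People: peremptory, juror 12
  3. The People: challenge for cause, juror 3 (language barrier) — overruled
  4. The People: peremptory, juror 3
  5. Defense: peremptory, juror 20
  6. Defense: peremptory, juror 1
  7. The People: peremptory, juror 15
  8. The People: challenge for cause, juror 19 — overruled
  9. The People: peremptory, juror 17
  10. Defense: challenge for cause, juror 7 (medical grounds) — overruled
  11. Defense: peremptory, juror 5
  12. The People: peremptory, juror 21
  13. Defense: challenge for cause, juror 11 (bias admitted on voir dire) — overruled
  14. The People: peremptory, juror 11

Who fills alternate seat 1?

Removed: #1, #3, #5, #11, #12, #15, #16, #17, #20, #21. (#7, #19 stay — for-cause denied.)
Filling seats in venire order through position 7: #2, #4, #6, #7, #8, #9, #10.
So alternate 1 is #10.

10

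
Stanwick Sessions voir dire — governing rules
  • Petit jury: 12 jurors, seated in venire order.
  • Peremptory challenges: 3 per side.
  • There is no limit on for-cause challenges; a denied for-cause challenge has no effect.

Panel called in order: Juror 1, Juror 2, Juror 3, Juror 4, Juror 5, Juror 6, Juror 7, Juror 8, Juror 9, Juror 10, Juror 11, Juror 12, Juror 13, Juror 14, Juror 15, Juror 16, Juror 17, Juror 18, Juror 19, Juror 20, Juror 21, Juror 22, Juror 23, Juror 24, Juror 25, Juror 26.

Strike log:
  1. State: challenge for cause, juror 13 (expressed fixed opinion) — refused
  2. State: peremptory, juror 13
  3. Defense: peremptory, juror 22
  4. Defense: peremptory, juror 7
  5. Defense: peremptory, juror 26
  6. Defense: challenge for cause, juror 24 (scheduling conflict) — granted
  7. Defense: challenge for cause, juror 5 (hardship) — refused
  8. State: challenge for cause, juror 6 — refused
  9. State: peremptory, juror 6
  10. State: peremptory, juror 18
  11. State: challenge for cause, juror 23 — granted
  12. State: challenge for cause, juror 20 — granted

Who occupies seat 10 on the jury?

12

Removed: #6, #7, #13, #18, #20, #22, #23, #24, #26. (#5 stays — for-cause denied.)
Seating in order: seats 1–12 → #1, #2, #3, #4, #5, #8, #9, #10, #11, #12, #14, #15.
So seat 10 is #12.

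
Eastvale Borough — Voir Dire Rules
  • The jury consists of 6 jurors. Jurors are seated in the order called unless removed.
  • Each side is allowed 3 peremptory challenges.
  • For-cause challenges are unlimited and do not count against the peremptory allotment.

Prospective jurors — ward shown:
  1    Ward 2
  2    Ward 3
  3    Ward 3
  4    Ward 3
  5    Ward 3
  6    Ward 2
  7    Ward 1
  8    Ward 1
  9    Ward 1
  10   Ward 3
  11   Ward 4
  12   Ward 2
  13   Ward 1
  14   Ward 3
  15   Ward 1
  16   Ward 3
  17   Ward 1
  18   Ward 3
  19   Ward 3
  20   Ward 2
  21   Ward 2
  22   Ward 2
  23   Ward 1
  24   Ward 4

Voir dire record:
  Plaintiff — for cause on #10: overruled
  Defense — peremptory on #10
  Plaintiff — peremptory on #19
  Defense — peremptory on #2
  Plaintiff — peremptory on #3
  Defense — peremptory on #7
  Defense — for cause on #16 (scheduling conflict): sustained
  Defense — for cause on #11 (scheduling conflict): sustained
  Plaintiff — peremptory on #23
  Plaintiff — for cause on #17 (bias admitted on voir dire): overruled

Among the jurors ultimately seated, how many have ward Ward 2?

Removed: #2, #3, #7, #10, #11, #16, #19, #23.
Seated jurors 1–6: #1, #4, #5, #6, #8, #9.
Of those, in Ward 2: #1, #6 → 2.

2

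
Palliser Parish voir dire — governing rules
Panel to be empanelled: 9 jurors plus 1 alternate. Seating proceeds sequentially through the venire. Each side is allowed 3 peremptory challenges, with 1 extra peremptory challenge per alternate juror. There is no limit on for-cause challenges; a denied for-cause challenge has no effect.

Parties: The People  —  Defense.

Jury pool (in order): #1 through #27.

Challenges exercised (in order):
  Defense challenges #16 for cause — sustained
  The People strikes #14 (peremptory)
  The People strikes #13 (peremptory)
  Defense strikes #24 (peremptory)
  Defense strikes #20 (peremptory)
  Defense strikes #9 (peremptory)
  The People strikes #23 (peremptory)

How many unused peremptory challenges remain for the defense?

Defense allotment: 3 base + 1 × 1 alternate = 4.
Defense peremptories used: #24, #20, #9 — 3 (the for-cause on #16 doesn't count).
Remaining: 4 − 3 = 1.

1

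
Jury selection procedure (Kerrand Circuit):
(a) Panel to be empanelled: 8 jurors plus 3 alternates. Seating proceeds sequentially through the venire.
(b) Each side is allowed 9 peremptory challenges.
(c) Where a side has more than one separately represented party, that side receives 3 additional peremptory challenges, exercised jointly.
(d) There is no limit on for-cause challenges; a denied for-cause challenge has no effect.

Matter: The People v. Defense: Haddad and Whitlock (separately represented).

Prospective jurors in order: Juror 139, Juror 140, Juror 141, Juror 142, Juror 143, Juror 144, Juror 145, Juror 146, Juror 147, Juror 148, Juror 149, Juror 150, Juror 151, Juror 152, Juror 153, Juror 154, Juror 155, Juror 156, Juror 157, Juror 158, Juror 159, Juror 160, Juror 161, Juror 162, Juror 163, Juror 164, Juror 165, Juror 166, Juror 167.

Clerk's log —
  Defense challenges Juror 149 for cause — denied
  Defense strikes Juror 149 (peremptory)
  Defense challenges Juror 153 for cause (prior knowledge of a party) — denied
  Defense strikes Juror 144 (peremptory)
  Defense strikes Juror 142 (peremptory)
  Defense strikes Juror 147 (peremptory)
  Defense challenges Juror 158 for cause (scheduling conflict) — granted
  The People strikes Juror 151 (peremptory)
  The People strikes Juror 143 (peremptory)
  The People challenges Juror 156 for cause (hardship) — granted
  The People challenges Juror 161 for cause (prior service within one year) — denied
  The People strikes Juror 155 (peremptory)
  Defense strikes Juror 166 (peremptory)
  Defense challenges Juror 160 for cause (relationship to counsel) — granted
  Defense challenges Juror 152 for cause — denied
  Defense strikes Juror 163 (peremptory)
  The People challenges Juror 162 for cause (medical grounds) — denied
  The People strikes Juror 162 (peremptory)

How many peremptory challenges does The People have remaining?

The People allotment: 9.
The People peremptories used: #151, #143, #155, #162 — 4 (for-cause on #156, #161, #162 don't count).
Remaining: 9 − 4 = 5.

5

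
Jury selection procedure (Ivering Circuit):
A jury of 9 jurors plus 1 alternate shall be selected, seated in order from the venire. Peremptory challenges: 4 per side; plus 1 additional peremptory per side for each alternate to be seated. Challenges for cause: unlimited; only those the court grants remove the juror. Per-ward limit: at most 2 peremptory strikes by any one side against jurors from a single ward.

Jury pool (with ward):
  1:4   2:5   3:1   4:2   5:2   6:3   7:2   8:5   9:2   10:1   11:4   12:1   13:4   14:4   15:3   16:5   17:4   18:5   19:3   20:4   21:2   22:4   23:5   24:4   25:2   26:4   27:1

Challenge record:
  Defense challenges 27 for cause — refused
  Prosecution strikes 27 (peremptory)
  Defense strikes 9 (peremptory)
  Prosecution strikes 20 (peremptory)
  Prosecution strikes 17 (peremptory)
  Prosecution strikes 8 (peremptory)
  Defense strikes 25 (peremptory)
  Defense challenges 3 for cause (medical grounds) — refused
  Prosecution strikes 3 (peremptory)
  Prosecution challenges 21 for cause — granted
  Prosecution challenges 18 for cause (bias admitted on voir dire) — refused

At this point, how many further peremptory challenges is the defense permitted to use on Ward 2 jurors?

Defense peremptories so far: #9, #25 — 2 of 5 used, 3 left overall.
Against Ward 2: #9, #25 — 2 used; per-ward cap 2 leaves 0.
Binding limit: min(3, 0) = 0.

0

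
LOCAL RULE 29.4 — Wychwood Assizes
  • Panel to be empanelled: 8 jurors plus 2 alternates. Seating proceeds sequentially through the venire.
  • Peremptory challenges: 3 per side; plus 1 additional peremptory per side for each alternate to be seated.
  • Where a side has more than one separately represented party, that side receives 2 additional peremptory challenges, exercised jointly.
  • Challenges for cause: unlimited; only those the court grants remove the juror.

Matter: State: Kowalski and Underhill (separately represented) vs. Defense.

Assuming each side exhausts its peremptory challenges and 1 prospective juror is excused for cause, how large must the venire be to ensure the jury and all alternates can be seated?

23

Seats to fill: 8 + 2 alternates = 10.
Peremptories — State: 3 + 1×2 + 2 = 7; Defense: 3 + 1×2 = 5; total 12.
For-cause removals: 1.
Minimum venire: 10 + 12 + 1 = 23.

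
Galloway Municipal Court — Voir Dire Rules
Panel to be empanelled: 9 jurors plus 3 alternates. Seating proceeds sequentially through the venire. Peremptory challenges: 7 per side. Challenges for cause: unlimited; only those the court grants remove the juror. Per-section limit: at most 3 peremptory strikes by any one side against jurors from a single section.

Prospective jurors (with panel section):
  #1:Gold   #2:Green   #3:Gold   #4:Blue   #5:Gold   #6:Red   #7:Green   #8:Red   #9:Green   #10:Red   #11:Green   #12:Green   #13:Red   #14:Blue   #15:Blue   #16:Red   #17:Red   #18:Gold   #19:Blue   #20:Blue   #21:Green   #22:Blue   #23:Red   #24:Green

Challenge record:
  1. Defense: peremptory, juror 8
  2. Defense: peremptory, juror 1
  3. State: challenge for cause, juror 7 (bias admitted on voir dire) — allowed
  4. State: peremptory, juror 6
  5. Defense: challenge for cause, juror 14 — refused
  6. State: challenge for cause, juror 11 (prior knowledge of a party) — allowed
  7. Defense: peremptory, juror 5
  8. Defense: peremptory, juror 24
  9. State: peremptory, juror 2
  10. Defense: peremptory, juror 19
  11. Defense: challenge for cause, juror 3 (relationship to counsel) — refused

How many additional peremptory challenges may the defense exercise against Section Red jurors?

Defense peremptories so far: #8, #1, #5, #24, #19 — 5 of 7 used, 2 left overall.
Against Section Red: #8 — 1 used; per-section cap 3 leaves 2.
Binding limit: min(2, 2) = 2.

2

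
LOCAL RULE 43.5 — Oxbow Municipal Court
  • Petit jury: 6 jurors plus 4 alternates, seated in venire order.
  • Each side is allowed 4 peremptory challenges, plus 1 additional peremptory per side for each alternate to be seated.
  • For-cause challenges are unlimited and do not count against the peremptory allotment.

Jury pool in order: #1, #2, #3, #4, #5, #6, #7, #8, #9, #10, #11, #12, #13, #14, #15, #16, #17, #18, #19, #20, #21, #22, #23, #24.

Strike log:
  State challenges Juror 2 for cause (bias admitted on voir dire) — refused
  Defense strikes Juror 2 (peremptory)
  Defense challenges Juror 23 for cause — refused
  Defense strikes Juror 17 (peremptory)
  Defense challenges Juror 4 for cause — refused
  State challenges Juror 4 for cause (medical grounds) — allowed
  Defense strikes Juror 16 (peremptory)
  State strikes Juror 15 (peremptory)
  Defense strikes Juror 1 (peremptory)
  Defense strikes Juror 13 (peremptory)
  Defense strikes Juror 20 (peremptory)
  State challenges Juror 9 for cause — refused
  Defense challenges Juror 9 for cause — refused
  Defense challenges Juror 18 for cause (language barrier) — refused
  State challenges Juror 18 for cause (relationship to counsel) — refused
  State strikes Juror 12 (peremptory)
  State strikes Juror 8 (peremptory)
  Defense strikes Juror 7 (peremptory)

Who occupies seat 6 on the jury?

11

Removed: #1, #2, #4, #7, #8, #12, #13, #15, #16, #17, #20. (#9, #18, #23 stay — for-cause denied.)
Seating in order: seats 1–6 → #3, #5, #6, #9, #10, #11; alternates → #14, #18, #19, #21.
So seat 6 is #11.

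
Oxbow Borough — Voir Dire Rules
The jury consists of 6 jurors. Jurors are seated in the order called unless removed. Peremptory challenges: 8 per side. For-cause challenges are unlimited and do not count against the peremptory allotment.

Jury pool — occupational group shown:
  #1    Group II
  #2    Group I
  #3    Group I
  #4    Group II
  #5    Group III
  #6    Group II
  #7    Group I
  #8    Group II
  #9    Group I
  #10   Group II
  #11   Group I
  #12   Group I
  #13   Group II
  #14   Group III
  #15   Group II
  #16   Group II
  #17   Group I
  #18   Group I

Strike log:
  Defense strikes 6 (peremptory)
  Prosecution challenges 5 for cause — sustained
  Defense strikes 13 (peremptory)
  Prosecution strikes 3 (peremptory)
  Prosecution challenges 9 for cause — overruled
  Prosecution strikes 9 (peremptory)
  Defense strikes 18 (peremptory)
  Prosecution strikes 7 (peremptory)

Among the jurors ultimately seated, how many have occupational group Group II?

4

Removed: #3, #5, #6, #7, #9, #13, #18.
Seated jurors 1–6: #1, #2, #4, #8, #10, #11.
Of those, in Group II: #1, #4, #8, #10 → 4.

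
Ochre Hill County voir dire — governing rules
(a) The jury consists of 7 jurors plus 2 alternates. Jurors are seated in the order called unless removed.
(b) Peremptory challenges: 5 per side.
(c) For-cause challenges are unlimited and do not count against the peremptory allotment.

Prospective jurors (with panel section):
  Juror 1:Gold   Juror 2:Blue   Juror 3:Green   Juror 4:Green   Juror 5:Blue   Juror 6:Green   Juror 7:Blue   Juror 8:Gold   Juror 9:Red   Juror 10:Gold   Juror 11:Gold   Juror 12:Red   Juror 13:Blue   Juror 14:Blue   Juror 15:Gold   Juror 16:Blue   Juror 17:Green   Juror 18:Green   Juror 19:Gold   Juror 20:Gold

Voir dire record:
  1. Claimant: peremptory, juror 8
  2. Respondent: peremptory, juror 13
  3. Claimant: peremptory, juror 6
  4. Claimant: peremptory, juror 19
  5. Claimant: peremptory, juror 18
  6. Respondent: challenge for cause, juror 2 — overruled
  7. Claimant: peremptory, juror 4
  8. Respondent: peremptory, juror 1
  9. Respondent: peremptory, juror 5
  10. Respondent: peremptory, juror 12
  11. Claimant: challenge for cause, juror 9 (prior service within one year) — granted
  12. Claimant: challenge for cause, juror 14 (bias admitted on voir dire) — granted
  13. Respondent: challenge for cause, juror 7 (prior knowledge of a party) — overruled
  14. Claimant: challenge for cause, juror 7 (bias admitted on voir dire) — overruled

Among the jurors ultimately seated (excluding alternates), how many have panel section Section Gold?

Removed: #1, #4, #5, #6, #8, #9, #12, #13, #14, #18, #19.
Seated jurors 1–7: #2, #3, #7, #10, #11, #15, #16 (alternates #17, #20 not counted).
Of those, in Section Gold: #10, #11, #15 → 3.

3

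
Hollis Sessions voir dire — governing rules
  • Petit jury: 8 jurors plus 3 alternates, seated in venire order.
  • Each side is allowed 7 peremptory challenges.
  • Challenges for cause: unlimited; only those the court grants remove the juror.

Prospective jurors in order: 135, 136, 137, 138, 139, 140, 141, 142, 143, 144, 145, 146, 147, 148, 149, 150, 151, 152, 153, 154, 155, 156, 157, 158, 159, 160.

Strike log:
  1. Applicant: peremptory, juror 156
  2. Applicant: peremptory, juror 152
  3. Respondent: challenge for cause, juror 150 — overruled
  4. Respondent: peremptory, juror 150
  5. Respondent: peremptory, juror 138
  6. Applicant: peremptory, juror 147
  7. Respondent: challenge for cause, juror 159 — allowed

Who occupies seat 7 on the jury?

142

Removed: #138, #147, #150, #152, #156, #159.
Filling seats in venire order through position 7: #135, #136, #137, #139, #140, #141, #142.
So seat 7 is #142.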